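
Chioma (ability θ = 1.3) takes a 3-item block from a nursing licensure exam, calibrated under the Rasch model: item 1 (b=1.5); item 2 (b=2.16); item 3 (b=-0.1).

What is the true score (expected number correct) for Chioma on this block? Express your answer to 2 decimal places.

P(θ) = 1 / (1 + exp(−(θ − b)))
P_1 = 1/(1+e^{0.2000}) = 0.4502
P_2 = 1/(1+e^{0.8600}) = 0.2973
P_3 = 1/(1+e^{-1.4000}) = 0.8022
E[score] = 0.4502 + 0.2973 + 0.8022 = 1.5497

1.55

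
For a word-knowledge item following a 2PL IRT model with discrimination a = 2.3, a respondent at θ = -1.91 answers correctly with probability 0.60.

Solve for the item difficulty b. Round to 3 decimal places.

-2.086

P(θ) = 1 / (1 + exp(−a(θ − b)))
logit(0.60) = ln(0.60/0.40) = 0.4055
b = θ − logit/(a) = -1.91 − 0.4055/2.3000 = -2.0863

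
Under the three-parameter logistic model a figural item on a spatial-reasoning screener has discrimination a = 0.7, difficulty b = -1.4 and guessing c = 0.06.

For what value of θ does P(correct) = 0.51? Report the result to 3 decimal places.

-1.522

P(θ) = c + (1 − c) · 1 / (1 + exp(−a(θ − b)))
Remove guessing floor: (0.51 − 0.06)/(1 − 0.06) = 0.4787
logit = ln(0.4787/0.5213) = -0.0852
θ = b + logit/(a) = -1.4 + (-0.0852)/0.7000 = -1.5217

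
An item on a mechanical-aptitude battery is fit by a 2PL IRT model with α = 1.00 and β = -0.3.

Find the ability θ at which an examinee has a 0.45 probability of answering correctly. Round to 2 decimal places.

P(θ) = 1 / (1 + exp(−α(θ − β)))
logit = ln(0.4500/0.5500) = -0.2007
θ = β + logit/(α) = -0.3 + (-0.2007)/1.0000 = -0.5007

-0.50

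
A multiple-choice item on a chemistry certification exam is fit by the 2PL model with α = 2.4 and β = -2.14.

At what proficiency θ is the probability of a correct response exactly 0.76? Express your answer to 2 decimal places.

-1.66

P(θ) = 1 / (1 + exp(−α(θ − β)))
logit = ln(0.7600/0.2400) = 1.1527
θ = β + logit/(α) = -2.14 + 1.1527/2.4000 = -1.6597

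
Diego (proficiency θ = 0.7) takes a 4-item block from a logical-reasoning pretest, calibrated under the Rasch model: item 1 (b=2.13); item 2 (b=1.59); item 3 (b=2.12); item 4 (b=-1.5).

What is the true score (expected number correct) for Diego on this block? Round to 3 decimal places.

P(θ) = 1 / (1 + exp(−(θ − b)))
P_1 = 1/(1+e^{1.4300}) = 0.1931
P_2 = 1/(1+e^{0.8900}) = 0.2911
P_3 = 1/(1+e^{1.4200}) = 0.1947
P_4 = 1/(1+e^{-2.2000}) = 0.9002
E[score] = 0.1931 + 0.2911 + 0.1947 + 0.9002 = 1.5791

1.579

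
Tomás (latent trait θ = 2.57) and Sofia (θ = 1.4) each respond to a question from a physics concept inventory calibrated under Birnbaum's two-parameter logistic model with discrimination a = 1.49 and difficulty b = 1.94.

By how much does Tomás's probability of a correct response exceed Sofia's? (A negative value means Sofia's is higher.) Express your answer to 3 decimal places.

0.410

P(θ) = 1 / (1 + exp(−a(θ − b)))
P(Tomás) = 0.7188  [exponent 0.9387]
P(Sofia) = 0.3090  [exponent -0.8046]
Difference = 0.7188 − 0.3090 = 0.4098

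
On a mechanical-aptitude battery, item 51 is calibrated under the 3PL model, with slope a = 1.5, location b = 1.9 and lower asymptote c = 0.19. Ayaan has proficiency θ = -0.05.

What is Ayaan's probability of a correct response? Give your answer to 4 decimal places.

0.2313

P(θ) = c + (1 − c) · 1 / (1 + exp(−a(θ − b)))
Exponent: 1.5 × (-0.05 − 1.9) = -2.9250
1/(1 + e^{2.9250}) = 0.0509
P = 0.19 + 0.81 × 0.0509 = 0.2313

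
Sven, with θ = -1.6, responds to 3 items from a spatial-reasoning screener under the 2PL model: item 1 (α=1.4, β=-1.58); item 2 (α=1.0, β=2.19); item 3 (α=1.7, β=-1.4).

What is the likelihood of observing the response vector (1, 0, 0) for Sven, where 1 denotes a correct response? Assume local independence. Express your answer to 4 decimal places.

P(θ) = 1 / (1 + exp(−α(θ − β)))
P_1 = 1/(1+e^{0.0280}) = 0.4930
P_2 = 1/(1+e^{3.7900}) = 0.0221
P_3 = 1/(1+e^{0.3400}) = 0.4158
L = P_1 × (1−P_2) × (1−P_3) = 0.4930 × 0.9779 × 0.5842 = 0.28164

0.2816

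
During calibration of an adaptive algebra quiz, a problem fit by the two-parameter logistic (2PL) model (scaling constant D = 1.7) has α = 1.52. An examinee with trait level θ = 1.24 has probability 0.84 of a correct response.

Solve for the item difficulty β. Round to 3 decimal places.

P(θ) = 1 / (1 + exp(−D·α(θ − β)))
logit(0.84) = ln(0.84/0.16) = 1.6582
β = θ − logit/(1.7·α) = 1.24 − 1.6582/2.5840 = 0.5983

0.598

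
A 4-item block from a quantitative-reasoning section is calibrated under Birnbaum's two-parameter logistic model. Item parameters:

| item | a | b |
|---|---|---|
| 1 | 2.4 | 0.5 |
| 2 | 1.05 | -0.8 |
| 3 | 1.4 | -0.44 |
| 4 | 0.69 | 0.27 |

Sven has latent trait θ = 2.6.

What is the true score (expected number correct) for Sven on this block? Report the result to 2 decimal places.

P(θ) = 1 / (1 + exp(−a(θ − b)))
P_1 = 1/(1+e^{-5.0400}) = 0.9936
P_2 = 1/(1+e^{-3.5700}) = 0.9726
P_3 = 1/(1+e^{-4.2560}) = 0.9860
P_4 = 1/(1+e^{-1.6077}) = 0.8331
E[score] = 0.9936 + 0.9726 + 0.9860 + 0.8331 = 3.7853

3.79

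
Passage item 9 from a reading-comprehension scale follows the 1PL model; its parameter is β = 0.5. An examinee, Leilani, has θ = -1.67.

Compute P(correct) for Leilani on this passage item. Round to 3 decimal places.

P(θ) = 1 / (1 + exp(−(θ − β)))
Exponent: (-1.67 − 0.5) = -2.1700
1/(1 + e^{2.1700}) = 0.1025
P = 0.1025

0.102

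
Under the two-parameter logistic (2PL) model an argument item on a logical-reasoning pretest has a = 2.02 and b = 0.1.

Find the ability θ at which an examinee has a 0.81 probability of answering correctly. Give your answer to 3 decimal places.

0.818

P(θ) = 1 / (1 + exp(−a(θ − b)))
logit = ln(0.8100/0.1900) = 1.4500
θ = b + logit/(a) = 0.1 + 1.4500/2.0200 = 0.8178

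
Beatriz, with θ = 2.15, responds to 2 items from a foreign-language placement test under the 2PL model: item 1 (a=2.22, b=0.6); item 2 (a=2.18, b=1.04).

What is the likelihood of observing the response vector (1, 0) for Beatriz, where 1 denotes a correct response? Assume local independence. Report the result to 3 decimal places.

P(θ) = 1 / (1 + exp(−a(θ − b)))
P_1 = 1/(1+e^{-3.4410}) = 0.9690
P_2 = 1/(1+e^{-2.4198}) = 0.9183
L = P_1 × (1−P_2) = 0.9690 × 0.0817 = 0.07914

0.079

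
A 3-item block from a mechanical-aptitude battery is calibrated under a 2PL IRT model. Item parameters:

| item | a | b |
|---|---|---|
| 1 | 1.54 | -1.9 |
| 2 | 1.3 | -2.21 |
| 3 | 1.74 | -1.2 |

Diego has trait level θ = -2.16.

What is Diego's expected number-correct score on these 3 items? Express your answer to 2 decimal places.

1.08

P(θ) = 1 / (1 + exp(−a(θ − b)))
P_1 = 1/(1+e^{0.4004}) = 0.4012
P_2 = 1/(1+e^{-0.0650}) = 0.5162
P_3 = 1/(1+e^{1.6704}) = 0.1584
E[score] = 0.4012 + 0.5162 + 0.1584 = 1.0758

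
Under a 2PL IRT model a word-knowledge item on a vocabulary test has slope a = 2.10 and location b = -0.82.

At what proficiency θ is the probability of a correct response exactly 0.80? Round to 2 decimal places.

P(θ) = 1 / (1 + exp(−a(θ − b)))
logit = ln(0.8000/0.2000) = 1.3863
θ = b + logit/(a) = -0.82 + 1.3863/2.1000 = -0.1599

-0.16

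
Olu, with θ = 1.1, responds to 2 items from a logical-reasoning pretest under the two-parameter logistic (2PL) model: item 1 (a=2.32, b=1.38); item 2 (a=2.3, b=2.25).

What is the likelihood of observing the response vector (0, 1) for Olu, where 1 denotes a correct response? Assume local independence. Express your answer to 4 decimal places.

P(θ) = 1 / (1 + exp(−a(θ − b)))
P_1 = 1/(1+e^{0.6496}) = 0.3431
P_2 = 1/(1+e^{2.6450}) = 0.0663
L = (1−P_1) × P_2 = 0.6569 × 0.0663 = 0.04355

0.0436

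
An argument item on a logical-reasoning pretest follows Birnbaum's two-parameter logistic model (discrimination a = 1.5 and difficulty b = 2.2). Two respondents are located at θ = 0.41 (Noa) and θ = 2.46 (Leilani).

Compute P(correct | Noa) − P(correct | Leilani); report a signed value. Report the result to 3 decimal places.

-0.532

P(θ) = 1 / (1 + exp(−a(θ − b)))
P(Noa) = 0.0639  [exponent -2.6850]
P(Leilani) = 0.5963  [exponent 0.3900]
Difference = 0.0639 − 0.5963 = -0.5324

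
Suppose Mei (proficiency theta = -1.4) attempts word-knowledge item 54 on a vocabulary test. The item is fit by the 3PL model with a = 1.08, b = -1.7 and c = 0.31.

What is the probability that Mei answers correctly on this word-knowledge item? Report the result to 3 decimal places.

P(theta) = c + (1 − c) · 1 / (1 + exp(−a(theta − b)))
Exponent: 1.08 × (-1.4 − (-1.7)) = 0.3240
1/(1 + e^{-0.3240}) = 0.5803
P = 0.31 + 0.69 × 0.5803 = 0.7104

0.710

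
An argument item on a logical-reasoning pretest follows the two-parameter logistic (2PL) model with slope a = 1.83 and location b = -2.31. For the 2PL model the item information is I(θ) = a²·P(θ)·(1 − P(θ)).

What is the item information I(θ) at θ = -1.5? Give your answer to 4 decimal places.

0.5051

P = 1/(1+e^{-1.4823}) = 0.8149
P(1−P) = 0.8149 × 0.1851 = 0.1508
I = a² × P(1−P) = 1.83² × 0.1508 = 0.50510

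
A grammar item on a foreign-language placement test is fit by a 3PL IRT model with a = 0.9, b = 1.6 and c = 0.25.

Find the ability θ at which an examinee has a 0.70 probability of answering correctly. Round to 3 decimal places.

P(θ) = c + (1 − c) · 1 / (1 + exp(−a(θ − b)))
Remove guessing floor: (0.70 − 0.25)/(1 − 0.25) = 0.6000
logit = ln(0.6000/0.4000) = 0.4055
θ = b + logit/(a) = 1.6 + 0.4055/0.9000 = 2.0505

2.051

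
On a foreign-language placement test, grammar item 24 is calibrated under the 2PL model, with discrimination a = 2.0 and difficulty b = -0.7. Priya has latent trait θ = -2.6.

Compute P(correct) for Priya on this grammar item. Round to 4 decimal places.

P(θ) = 1 / (1 + exp(−a(θ − b)))
Exponent: 2.0 × (-2.6 − (-0.7)) = -3.8000
1/(1 + e^{3.8000}) = 0.0219

0.0219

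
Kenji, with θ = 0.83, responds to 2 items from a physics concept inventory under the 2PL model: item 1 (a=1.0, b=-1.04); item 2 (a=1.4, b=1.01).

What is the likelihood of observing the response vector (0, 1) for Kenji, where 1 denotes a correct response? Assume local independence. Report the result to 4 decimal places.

P(θ) = 1 / (1 + exp(−a(θ − b)))
P_1 = 1/(1+e^{-1.8700}) = 0.8665
P_2 = 1/(1+e^{0.2520}) = 0.4373
L = (1−P_1) × P_2 = 0.1335 × 0.4373 = 0.05840

0.0584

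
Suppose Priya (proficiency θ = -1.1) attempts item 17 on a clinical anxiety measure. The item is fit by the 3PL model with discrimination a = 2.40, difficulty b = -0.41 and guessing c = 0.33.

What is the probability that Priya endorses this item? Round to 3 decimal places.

0.437

P(θ) = c + (1 − c) · 1 / (1 + exp(−a(θ − b)))
Exponent: 2.40 × (-1.1 − (-0.41)) = -1.6560
1/(1 + e^{1.6560}) = 0.1603
P = 0.33 + 0.67 × 0.1603 = 0.4374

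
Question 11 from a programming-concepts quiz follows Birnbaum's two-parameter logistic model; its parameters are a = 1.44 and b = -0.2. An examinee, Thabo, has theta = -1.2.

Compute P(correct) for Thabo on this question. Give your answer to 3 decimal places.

0.192

P(theta) = 1 / (1 + exp(−a(theta − b)))
Exponent: 1.44 × (-1.2 − (-0.2)) = -1.4400
1/(1 + e^{1.4400}) = 0.1915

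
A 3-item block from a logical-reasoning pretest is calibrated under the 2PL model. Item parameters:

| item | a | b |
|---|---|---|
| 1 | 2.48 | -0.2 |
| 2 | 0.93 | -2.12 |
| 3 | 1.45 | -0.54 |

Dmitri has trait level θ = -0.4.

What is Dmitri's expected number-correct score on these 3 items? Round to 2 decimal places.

1.76

P(θ) = 1 / (1 + exp(−a(θ − b)))
P_1 = 1/(1+e^{0.4960}) = 0.3785
P_2 = 1/(1+e^{-1.5996}) = 0.8320
P_3 = 1/(1+e^{-0.2030}) = 0.5506
E[score] = 0.3785 + 0.8320 + 0.5506 = 1.7610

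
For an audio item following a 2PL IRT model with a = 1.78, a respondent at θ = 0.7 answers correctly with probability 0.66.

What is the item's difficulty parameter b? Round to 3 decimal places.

P(θ) = 1 / (1 + exp(−a(θ − b)))
logit(0.66) = ln(0.66/0.34) = 0.6633
b = θ − logit/(a) = 0.7 − 0.6633/1.7800 = 0.3274

0.327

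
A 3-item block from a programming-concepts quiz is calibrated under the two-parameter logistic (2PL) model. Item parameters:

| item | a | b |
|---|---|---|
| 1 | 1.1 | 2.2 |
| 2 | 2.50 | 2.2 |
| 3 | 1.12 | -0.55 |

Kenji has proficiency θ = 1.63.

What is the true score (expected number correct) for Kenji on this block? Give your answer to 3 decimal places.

1.462

P(θ) = 1 / (1 + exp(−a(θ − b)))
P_1 = 1/(1+e^{0.6270}) = 0.3482
P_2 = 1/(1+e^{1.4250}) = 0.1939
P_3 = 1/(1+e^{-2.4416}) = 0.9199
E[score] = 0.3482 + 0.1939 + 0.9199 = 1.4620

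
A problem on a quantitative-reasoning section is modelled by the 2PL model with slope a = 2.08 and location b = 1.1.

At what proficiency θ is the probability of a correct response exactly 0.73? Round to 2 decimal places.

1.58

P(θ) = 1 / (1 + exp(−a(θ − b)))
logit = ln(0.7300/0.2700) = 0.9946
θ = b + logit/(a) = 1.1 + 0.9946/2.0800 = 1.5782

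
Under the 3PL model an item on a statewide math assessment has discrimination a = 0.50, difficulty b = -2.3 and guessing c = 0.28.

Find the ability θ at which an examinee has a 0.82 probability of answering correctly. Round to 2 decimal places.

P(θ) = c + (1 − c) · 1 / (1 + exp(−a(θ − b)))
Remove guessing floor: (0.82 − 0.28)/(1 − 0.28) = 0.7500
logit = ln(0.7500/0.2500) = 1.0986
θ = b + logit/(a) = -2.3 + 1.0986/0.5000 = -0.1028

-0.10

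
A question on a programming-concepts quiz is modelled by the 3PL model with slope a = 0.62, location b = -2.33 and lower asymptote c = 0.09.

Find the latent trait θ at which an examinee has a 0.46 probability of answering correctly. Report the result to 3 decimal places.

P(θ) = c + (1 − c) · 1 / (1 + exp(−a(θ − b)))
Remove guessing floor: (0.46 − 0.09)/(1 − 0.09) = 0.4066
logit = ln(0.4066/0.5934) = -0.3781
θ = b + logit/(a) = -2.33 + (-0.3781)/0.6200 = -2.9398

-2.940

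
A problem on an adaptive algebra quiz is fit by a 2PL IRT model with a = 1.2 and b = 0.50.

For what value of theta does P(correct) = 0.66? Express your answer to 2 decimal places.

1.05

P(theta) = 1 / (1 + exp(−a(theta − b)))
logit = ln(0.6600/0.3400) = 0.6633
theta = b + logit/(a) = 0.50 + 0.6633/1.2000 = 1.0527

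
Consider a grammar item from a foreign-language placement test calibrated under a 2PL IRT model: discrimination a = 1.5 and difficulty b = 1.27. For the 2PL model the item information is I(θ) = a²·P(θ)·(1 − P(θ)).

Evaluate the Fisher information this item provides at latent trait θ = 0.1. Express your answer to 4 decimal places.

0.2828

P = 1/(1+e^{1.7550}) = 0.1474
P(1−P) = 0.1474 × 0.8526 = 0.1257
I = a² × P(1−P) = 1.5² × 0.1257 = 0.28279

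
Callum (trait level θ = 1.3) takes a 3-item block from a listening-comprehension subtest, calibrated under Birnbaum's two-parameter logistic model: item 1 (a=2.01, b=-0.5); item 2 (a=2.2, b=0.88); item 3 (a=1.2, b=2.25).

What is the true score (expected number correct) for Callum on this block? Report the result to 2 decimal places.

1.93

P(θ) = 1 / (1 + exp(−a(θ − b)))
P_1 = 1/(1+e^{-3.6180}) = 0.9739
P_2 = 1/(1+e^{-0.9240}) = 0.7159
P_3 = 1/(1+e^{1.1400}) = 0.2423
E[score] = 0.9739 + 0.7159 + 0.2423 = 1.9320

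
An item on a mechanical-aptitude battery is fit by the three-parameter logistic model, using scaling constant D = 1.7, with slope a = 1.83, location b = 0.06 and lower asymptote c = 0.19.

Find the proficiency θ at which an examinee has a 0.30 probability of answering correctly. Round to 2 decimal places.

-0.53

P(θ) = c + (1 − c) · 1 / (1 + exp(−D·a(θ − b)))
Remove guessing floor: (0.30 − 0.19)/(1 − 0.19) = 0.1358
logit = ln(0.1358/0.8642) = -1.8506
θ = b + logit/(1.7·a) = 0.06 + (-1.8506)/3.1110 = -0.5349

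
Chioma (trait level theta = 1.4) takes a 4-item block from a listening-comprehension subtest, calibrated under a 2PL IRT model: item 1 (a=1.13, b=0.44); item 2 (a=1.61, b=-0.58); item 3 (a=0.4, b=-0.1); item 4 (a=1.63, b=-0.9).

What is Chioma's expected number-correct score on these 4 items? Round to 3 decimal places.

P(theta) = 1 / (1 + exp(−a(theta − b)))
P_1 = 1/(1+e^{-1.0848}) = 0.7474
P_2 = 1/(1+e^{-3.1878}) = 0.9604
P_3 = 1/(1+e^{-0.6000}) = 0.6457
P_4 = 1/(1+e^{-3.7490}) = 0.9770
E[score] = 0.7474 + 0.9604 + 0.6457 + 0.9770 = 3.3304

3.330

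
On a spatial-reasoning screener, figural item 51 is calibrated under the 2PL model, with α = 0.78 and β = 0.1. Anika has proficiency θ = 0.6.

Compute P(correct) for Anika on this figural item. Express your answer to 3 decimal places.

0.596

P(θ) = 1 / (1 + exp(−α(θ − β)))
Exponent: 0.78 × (0.6 − 0.1) = 0.3900
1/(1 + e^{-0.3900}) = 0.5963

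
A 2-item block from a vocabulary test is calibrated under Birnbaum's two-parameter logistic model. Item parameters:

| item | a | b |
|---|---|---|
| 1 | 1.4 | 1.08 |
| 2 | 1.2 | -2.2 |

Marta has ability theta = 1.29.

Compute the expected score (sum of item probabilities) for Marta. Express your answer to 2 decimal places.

1.56

P(theta) = 1 / (1 + exp(−a(theta − b)))
P_1 = 1/(1+e^{-0.2940}) = 0.5730
P_2 = 1/(1+e^{-4.1880}) = 0.9851
E[score] = 0.5730 + 0.9851 = 1.5580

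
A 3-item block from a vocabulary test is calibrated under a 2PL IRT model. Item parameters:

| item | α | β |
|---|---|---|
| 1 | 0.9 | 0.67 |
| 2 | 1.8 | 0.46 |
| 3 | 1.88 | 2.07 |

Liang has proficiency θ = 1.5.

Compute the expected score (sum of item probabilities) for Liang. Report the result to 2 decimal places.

1.80

P(θ) = 1 / (1 + exp(−α(θ − β)))
P_1 = 1/(1+e^{-0.7470}) = 0.6785
P_2 = 1/(1+e^{-1.8720}) = 0.8667
P_3 = 1/(1+e^{1.0716}) = 0.2551
E[score] = 0.6785 + 0.8667 + 0.2551 = 1.8003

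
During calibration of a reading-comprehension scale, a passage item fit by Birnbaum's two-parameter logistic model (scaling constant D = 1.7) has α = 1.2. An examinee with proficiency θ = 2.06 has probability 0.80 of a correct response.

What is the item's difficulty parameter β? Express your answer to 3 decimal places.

1.380

P(θ) = 1 / (1 + exp(−D·α(θ − β)))
logit(0.80) = ln(0.80/0.20) = 1.3863
β = θ − logit/(1.7·α) = 2.06 − 1.3863/2.0400 = 1.3804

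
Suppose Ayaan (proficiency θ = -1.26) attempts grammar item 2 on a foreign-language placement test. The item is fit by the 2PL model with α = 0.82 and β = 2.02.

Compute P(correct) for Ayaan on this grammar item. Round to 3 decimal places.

P(θ) = 1 / (1 + exp(−α(θ − β)))
Exponent: 0.82 × (-1.26 − 2.02) = -2.6896
1/(1 + e^{2.6896}) = 0.0636

0.064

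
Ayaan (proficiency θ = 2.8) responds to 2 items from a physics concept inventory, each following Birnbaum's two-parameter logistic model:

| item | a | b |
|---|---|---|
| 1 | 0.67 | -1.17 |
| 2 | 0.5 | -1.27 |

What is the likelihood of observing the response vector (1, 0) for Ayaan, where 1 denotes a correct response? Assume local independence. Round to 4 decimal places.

0.1080

P(θ) = 1 / (1 + exp(−a(θ − b)))
P_1 = 1/(1+e^{-2.6599}) = 0.9346
P_2 = 1/(1+e^{-2.0350}) = 0.8844
L = P_1 × (1−P_2) = 0.9346 × 0.1156 = 0.10802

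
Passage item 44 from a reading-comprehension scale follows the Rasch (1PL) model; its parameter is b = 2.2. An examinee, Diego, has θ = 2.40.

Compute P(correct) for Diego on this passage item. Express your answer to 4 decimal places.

P(θ) = 1 / (1 + exp(−(θ − b)))
Exponent: (2.40 − 2.2) = 0.2000
1/(1 + e^{-0.2000}) = 0.5498
P = 0.5498

0.5498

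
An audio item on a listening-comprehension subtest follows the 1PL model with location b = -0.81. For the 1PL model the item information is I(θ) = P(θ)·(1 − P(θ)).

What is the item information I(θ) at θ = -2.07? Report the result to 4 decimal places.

P = 1/(1+e^{1.2600}) = 0.2210
P(1−P) = 0.2210 × 0.7790 = 0.1721
I = P(1−P) = 0.17214

0.1721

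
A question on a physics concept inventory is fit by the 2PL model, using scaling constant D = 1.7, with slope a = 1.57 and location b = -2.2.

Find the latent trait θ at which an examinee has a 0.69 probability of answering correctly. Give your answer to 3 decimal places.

P(θ) = 1 / (1 + exp(−D·a(θ − b)))
logit = ln(0.6900/0.3100) = 0.8001
θ = b + logit/(1.7·a) = -2.2 + 0.8001/2.6690 = -1.9002

-1.900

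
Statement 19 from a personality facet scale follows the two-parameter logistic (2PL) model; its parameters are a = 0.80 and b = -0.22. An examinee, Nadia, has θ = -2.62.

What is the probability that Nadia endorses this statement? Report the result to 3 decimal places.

P(θ) = 1 / (1 + exp(−a(θ − b)))
Exponent: 0.80 × (-2.62 − (-0.22)) = -1.9200
1/(1 + e^{1.9200}) = 0.1279

0.128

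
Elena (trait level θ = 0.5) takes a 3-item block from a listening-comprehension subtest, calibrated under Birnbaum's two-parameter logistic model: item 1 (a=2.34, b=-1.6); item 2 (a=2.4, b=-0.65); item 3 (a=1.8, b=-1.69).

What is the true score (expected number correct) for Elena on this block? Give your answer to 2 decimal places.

2.91

P(θ) = 1 / (1 + exp(−a(θ − b)))
P_1 = 1/(1+e^{-4.9140}) = 0.9927
P_2 = 1/(1+e^{-2.7600}) = 0.9405
P_3 = 1/(1+e^{-3.9420}) = 0.9810
E[score] = 0.9927 + 0.9405 + 0.9810 = 2.9141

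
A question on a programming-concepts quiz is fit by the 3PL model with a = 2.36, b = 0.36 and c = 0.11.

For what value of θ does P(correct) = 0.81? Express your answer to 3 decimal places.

0.913

P(θ) = c + (1 − c) · 1 / (1 + exp(−a(θ − b)))
Remove guessing floor: (0.81 − 0.11)/(1 − 0.11) = 0.7865
logit = ln(0.7865/0.2135) = 1.3041
θ = b + logit/(a) = 0.36 + 1.3041/2.3600 = 0.9126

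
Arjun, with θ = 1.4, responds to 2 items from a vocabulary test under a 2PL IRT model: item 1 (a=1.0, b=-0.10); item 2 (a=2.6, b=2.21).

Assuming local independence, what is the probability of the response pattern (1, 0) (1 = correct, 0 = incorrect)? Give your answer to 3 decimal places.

0.729

P(θ) = 1 / (1 + exp(−a(θ − b)))
P_1 = 1/(1+e^{-1.5000}) = 0.8176
P_2 = 1/(1+e^{2.1060}) = 0.1085
L = P_1 × (1−P_2) = 0.8176 × 0.8915 = 0.72886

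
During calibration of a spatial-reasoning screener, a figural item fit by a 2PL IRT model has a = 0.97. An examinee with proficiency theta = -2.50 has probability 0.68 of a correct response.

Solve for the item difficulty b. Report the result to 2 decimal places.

-3.28

P(theta) = 1 / (1 + exp(−a(theta − b)))
logit(0.68) = ln(0.68/0.32) = 0.7538
b = theta − logit/(a) = -2.50 − 0.7538/0.9700 = -3.2771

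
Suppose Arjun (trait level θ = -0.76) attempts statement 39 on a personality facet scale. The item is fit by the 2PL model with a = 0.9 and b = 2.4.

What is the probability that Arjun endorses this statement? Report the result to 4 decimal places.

P(θ) = 1 / (1 + exp(−a(θ − b)))
Exponent: 0.9 × (-0.76 − 2.4) = -2.8440
1/(1 + e^{2.8440}) = 0.0550

0.0550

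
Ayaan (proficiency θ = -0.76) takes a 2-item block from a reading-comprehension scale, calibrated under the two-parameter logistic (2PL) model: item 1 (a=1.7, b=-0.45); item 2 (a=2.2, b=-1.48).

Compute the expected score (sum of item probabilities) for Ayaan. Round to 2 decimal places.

P(θ) = 1 / (1 + exp(−a(θ − b)))
P_1 = 1/(1+e^{0.5270}) = 0.3712
P_2 = 1/(1+e^{-1.5840}) = 0.8298
E[score] = 0.3712 + 0.8298 = 1.2010

1.20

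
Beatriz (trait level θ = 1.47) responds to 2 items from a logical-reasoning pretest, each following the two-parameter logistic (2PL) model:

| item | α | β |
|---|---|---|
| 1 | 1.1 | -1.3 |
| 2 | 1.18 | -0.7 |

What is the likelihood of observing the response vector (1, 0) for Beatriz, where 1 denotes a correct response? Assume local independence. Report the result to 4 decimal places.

0.0685

P(θ) = 1 / (1 + exp(−α(θ − β)))
P_1 = 1/(1+e^{-3.0470}) = 0.9547
P_2 = 1/(1+e^{-2.5606}) = 0.9283
L = P_1 × (1−P_2) = 0.9547 × 0.0717 = 0.06847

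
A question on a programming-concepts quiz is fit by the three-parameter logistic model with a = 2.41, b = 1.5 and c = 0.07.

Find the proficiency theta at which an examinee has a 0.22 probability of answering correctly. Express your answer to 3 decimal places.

0.816

P(theta) = c + (1 − c) · 1 / (1 + exp(−a(theta − b)))
Remove guessing floor: (0.22 − 0.07)/(1 − 0.07) = 0.1613
logit = ln(0.1613/0.8387) = -1.6487
theta = b + logit/(a) = 1.5 + (-1.6487)/2.4100 = 0.8159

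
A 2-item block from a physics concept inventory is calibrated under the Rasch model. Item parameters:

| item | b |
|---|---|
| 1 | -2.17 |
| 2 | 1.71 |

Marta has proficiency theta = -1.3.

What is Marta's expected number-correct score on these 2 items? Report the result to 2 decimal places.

P(theta) = 1 / (1 + exp(−(theta − b)))
P_1 = 1/(1+e^{-0.8700}) = 0.7047
P_2 = 1/(1+e^{3.0100}) = 0.0470
E[score] = 0.7047 + 0.0470 = 0.7517

0.75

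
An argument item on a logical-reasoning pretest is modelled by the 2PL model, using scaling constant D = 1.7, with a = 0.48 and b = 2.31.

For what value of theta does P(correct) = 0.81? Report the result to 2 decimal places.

P(theta) = 1 / (1 + exp(−D·a(theta − b)))
logit = ln(0.8100/0.1900) = 1.4500
theta = b + logit/(1.7·a) = 2.31 + 1.4500/0.8160 = 4.0870

4.09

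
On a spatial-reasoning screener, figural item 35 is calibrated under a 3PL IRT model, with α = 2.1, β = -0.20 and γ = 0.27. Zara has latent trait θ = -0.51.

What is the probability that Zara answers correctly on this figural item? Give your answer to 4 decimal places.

0.5202

P(θ) = γ + (1 − γ) · 1 / (1 + exp(−α(θ − β)))
Exponent: 2.1 × (-0.51 − (-0.20)) = -0.6510
1/(1 + e^{0.6510}) = 0.3428
P = 0.27 + 0.73 × 0.3428 = 0.5202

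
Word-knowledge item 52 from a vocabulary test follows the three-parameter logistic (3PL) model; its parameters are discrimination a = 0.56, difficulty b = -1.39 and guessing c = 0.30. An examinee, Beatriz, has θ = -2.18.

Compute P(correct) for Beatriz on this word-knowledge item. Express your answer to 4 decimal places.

0.5738

P(θ) = c + (1 − c) · 1 / (1 + exp(−a(θ − b)))
Exponent: 0.56 × (-2.18 − (-1.39)) = -0.4424
1/(1 + e^{0.4424}) = 0.3912
P = 0.30 + 0.70 × 0.3912 = 0.5738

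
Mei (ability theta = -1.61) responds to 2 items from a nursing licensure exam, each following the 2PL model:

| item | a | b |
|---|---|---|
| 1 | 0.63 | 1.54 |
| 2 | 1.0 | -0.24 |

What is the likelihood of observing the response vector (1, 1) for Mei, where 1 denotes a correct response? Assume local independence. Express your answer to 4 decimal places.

P(theta) = 1 / (1 + exp(−a(theta − b)))
P_1 = 1/(1+e^{1.9845}) = 0.1208
P_2 = 1/(1+e^{1.3700}) = 0.2026
L = P_1 × P_2 = 0.1208 × 0.2026 = 0.02448

0.0245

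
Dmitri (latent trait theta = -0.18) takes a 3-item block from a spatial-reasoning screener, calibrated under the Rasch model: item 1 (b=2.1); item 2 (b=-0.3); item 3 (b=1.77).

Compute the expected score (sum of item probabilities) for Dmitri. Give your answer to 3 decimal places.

0.747

P(theta) = 1 / (1 + exp(−(theta − b)))
P_1 = 1/(1+e^{2.2800}) = 0.0928
P_2 = 1/(1+e^{-0.1200}) = 0.5300
P_3 = 1/(1+e^{1.9500}) = 0.1246
E[score] = 0.0928 + 0.5300 + 0.1246 = 0.7473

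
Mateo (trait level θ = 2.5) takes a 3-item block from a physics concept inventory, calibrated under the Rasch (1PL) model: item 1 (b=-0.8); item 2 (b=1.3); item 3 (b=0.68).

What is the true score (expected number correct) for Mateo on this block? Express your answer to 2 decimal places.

2.59

P(θ) = 1 / (1 + exp(−(θ − b)))
P_1 = 1/(1+e^{-3.3000}) = 0.9644
P_2 = 1/(1+e^{-1.2000}) = 0.7685
P_3 = 1/(1+e^{-1.8200}) = 0.8606
E[score] = 0.9644 + 0.7685 + 0.8606 = 2.5935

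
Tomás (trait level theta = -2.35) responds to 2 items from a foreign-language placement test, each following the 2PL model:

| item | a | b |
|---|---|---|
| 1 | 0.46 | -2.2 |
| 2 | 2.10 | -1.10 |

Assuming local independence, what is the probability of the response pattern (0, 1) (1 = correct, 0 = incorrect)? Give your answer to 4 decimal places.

P(theta) = 1 / (1 + exp(−a(theta − b)))
P_1 = 1/(1+e^{0.0690}) = 0.4828
P_2 = 1/(1+e^{2.6250}) = 0.0675
L = (1−P_1) × P_2 = 0.5172 × 0.0675 = 0.03494

0.0349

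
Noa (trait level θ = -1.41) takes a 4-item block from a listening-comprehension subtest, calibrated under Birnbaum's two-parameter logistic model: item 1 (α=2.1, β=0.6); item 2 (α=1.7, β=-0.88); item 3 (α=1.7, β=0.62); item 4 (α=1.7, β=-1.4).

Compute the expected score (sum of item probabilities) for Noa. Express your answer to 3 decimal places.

P(θ) = 1 / (1 + exp(−α(θ − β)))
P_1 = 1/(1+e^{4.2210}) = 0.0145
P_2 = 1/(1+e^{0.9010}) = 0.2888
P_3 = 1/(1+e^{3.4510}) = 0.0307
P_4 = 1/(1+e^{0.0170}) = 0.4958
E[score] = 0.0145 + 0.2888 + 0.0307 + 0.4958 = 0.8298

0.830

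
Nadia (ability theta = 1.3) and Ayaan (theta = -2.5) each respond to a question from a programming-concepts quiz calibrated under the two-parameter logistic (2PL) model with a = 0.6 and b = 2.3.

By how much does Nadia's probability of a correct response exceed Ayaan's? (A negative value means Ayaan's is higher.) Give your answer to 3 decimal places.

0.301

P(theta) = 1 / (1 + exp(−a(theta − b)))
P(Nadia) = 0.3543  [exponent -0.6000]
P(Ayaan) = 0.0532  [exponent -2.8800]
Difference = 0.3543 − 0.0532 = 0.3012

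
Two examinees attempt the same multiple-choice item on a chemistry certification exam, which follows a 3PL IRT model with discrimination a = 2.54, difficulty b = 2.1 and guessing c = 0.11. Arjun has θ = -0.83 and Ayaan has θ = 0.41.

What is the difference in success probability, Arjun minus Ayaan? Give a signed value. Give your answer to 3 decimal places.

P(θ) = c + (1 − c) · 1 / (1 + exp(−a(θ − b)))
P(Arjun) = 0.1105  [exponent -7.4422]
P(Ayaan) = 0.1220  [exponent -4.2926]
Difference = 0.1105 − 0.1220 = -0.0115

-0.011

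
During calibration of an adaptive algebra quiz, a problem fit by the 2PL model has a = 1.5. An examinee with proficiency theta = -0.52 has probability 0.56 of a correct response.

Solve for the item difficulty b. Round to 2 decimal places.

P(theta) = 1 / (1 + exp(−a(theta − b)))
logit(0.56) = ln(0.56/0.44) = 0.2412
b = theta − logit/(a) = -0.52 − 0.2412/1.5000 = -0.6808

-0.68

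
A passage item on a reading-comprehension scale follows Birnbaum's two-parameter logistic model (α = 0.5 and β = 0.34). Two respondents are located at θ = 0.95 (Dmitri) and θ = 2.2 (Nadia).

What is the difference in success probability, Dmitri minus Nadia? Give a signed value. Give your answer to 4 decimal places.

-0.1414

P(θ) = 1 / (1 + exp(−α(θ − β)))
P(Dmitri) = 0.5757  [exponent 0.3050]
P(Nadia) = 0.7171  [exponent 0.9300]
Difference = 0.5757 − 0.7171 = -0.1414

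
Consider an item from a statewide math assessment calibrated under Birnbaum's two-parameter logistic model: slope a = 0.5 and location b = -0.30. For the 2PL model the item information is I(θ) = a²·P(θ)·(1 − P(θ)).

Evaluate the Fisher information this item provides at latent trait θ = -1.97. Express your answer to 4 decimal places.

P = 1/(1+e^{0.8350}) = 0.3026
P(1−P) = 0.3026 × 0.6974 = 0.2110
I = a² × P(1−P) = 0.5² × 0.2110 = 0.05276

0.0528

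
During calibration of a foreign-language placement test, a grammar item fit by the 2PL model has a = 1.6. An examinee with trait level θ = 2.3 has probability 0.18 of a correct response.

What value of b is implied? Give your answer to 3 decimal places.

P(θ) = 1 / (1 + exp(−a(θ − b)))
logit(0.18) = ln(0.18/0.82) = -1.5163
b = θ − logit/(a) = 2.3 − (-1.5163)/1.6000 = 3.2477

3.248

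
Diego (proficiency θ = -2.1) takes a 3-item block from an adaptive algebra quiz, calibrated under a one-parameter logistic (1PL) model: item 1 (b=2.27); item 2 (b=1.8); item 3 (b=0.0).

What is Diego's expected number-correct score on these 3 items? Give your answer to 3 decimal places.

P(θ) = 1 / (1 + exp(−(θ − b)))
P_1 = 1/(1+e^{4.3700}) = 0.0125
P_2 = 1/(1+e^{3.9000}) = 0.0198
P_3 = 1/(1+e^{2.1000}) = 0.1091
E[score] = 0.0125 + 0.0198 + 0.1091 = 0.1414

0.141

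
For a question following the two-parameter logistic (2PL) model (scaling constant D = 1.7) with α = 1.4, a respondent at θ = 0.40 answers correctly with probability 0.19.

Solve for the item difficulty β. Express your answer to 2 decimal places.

1.01

P(θ) = 1 / (1 + exp(−D·α(θ − β)))
logit(0.19) = ln(0.19/0.81) = -1.4500
β = θ − logit/(1.7·α) = 0.40 − (-1.4500)/2.3800 = 1.0092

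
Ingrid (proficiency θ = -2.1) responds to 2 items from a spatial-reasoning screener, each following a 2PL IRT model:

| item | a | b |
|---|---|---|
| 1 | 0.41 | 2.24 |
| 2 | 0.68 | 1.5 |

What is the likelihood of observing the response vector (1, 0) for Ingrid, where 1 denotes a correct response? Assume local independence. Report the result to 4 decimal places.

0.1329

P(θ) = 1 / (1 + exp(−a(θ − b)))
P_1 = 1/(1+e^{1.7794}) = 0.1444
P_2 = 1/(1+e^{2.4480}) = 0.0796
L = P_1 × (1−P_2) = 0.1444 × 0.9204 = 0.13289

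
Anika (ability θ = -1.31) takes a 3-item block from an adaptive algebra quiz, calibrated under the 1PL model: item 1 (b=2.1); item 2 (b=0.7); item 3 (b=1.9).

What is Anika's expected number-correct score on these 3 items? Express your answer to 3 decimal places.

P(θ) = 1 / (1 + exp(−(θ − b)))
P_1 = 1/(1+e^{3.4100}) = 0.0320
P_2 = 1/(1+e^{2.0100}) = 0.1182
P_3 = 1/(1+e^{3.2100}) = 0.0388
E[score] = 0.0320 + 0.1182 + 0.0388 = 0.1889

0.189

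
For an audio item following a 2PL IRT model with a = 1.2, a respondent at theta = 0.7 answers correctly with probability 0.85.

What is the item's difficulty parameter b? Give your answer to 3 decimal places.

P(theta) = 1 / (1 + exp(−a(theta − b)))
logit(0.85) = ln(0.85/0.15) = 1.7346
b = theta − logit/(a) = 0.7 − 1.7346/1.2000 = -0.7455

-0.746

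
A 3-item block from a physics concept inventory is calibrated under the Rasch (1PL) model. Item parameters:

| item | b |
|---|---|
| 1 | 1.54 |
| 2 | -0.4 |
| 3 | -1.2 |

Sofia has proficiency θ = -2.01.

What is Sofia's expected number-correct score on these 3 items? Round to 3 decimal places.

P(θ) = 1 / (1 + exp(−(θ − b)))
P_1 = 1/(1+e^{3.5500}) = 0.0279
P_2 = 1/(1+e^{1.6100}) = 0.1666
P_3 = 1/(1+e^{0.8100}) = 0.3079
E[score] = 0.0279 + 0.1666 + 0.3079 = 0.5024

0.502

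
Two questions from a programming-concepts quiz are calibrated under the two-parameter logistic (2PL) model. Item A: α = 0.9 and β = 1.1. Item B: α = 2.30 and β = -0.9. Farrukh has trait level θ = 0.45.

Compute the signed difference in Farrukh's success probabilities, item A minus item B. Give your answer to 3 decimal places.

-0.599

P(θ) = 1 / (1 + exp(−α(θ − β)))
P_A = 0.3578
P_B = 0.9571
P_A − P_B = -0.5993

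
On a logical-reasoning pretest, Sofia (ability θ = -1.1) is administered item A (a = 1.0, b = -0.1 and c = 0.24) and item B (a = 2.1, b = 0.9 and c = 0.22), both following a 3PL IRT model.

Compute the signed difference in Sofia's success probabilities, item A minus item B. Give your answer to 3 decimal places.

P(θ) = c + (1 − c) · 1 / (1 + exp(−a(θ − b)))
P_A = 0.4444
P_B = 0.2315
P_A − P_B = 0.2129

0.213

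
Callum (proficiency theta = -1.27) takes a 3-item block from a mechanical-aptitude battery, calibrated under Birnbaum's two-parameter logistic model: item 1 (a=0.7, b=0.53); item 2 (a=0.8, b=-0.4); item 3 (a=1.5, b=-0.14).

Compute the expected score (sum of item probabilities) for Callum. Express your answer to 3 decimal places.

0.709

P(theta) = 1 / (1 + exp(−a(theta − b)))
P_1 = 1/(1+e^{1.2600}) = 0.2210
P_2 = 1/(1+e^{0.6960}) = 0.3327
P_3 = 1/(1+e^{1.6950}) = 0.1551
E[score] = 0.2210 + 0.3327 + 0.1551 = 0.7088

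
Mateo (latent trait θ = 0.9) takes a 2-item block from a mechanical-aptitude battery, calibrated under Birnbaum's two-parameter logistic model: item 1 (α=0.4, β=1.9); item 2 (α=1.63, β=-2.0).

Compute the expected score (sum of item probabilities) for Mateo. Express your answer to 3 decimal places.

1.393

P(θ) = 1 / (1 + exp(−α(θ − β)))
P_1 = 1/(1+e^{0.4000}) = 0.4013
P_2 = 1/(1+e^{-4.7270}) = 0.9912
E[score] = 0.4013 + 0.9912 = 1.3925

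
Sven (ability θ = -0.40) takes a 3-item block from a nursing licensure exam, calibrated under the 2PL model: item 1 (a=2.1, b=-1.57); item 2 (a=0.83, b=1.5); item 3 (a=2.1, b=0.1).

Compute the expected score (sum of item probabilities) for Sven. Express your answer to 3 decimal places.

P(θ) = 1 / (1 + exp(−a(θ − b)))
P_1 = 1/(1+e^{-2.4570}) = 0.9211
P_2 = 1/(1+e^{1.5770}) = 0.1712
P_3 = 1/(1+e^{1.0500}) = 0.2592
E[score] = 0.9211 + 0.1712 + 0.2592 = 1.3515

1.352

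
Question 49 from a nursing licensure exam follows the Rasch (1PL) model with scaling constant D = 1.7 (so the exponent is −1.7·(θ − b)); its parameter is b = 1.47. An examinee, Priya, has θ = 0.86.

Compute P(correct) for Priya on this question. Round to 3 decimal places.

P(θ) = 1 / (1 + exp(−D·(θ − b)))
Exponent: 1.7 × (0.86 − 1.47) = -1.0370
1/(1 + e^{1.0370}) = 0.2617
P = 0.2617

0.262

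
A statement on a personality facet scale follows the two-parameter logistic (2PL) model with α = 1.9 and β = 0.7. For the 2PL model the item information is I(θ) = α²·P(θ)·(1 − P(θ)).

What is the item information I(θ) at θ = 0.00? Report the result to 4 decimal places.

0.5971

P = 1/(1+e^{1.3300}) = 0.2092
P(1−P) = 0.2092 × 0.7908 = 0.1654
I = α² × P(1−P) = 1.9² × 0.1654 = 0.59714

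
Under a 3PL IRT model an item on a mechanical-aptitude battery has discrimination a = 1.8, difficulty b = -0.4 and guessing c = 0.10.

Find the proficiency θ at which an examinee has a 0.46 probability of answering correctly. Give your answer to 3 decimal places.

P(θ) = c + (1 − c) · 1 / (1 + exp(−a(θ − b)))
Remove guessing floor: (0.46 − 0.10)/(1 − 0.10) = 0.4000
logit = ln(0.4000/0.6000) = -0.4055
θ = b + logit/(a) = -0.4 + (-0.4055)/1.8000 = -0.6253

-0.625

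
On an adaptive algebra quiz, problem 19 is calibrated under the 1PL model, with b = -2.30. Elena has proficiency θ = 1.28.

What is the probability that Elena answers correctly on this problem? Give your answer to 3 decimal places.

P(θ) = 1 / (1 + exp(−(θ − b)))
Exponent: (1.28 − (-2.30)) = 3.5800
1/(1 + e^{-3.5800}) = 0.9729
P = 0.9729

0.973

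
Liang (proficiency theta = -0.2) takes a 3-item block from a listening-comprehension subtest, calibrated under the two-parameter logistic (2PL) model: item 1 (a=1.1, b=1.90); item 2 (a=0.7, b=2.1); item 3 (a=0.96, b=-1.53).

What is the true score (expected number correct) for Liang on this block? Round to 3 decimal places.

P(theta) = 1 / (1 + exp(−a(theta − b)))
P_1 = 1/(1+e^{2.3100}) = 0.0903
P_2 = 1/(1+e^{1.6100}) = 0.1666
P_3 = 1/(1+e^{-1.2768}) = 0.7819
E[score] = 0.0903 + 0.1666 + 0.7819 = 1.0388

1.039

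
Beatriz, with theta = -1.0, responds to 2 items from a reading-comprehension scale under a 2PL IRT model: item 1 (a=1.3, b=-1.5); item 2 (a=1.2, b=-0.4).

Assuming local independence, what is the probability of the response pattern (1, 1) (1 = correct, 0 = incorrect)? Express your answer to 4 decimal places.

0.2151

P(theta) = 1 / (1 + exp(−a(theta − b)))
P_1 = 1/(1+e^{-0.6500}) = 0.6570
P_2 = 1/(1+e^{0.7200}) = 0.3274
L = P_1 × P_2 = 0.6570 × 0.3274 = 0.21510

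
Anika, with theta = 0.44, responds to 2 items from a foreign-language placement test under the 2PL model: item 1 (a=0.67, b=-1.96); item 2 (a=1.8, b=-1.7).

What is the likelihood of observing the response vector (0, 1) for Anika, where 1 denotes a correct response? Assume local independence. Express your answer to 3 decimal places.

0.163

P(theta) = 1 / (1 + exp(−a(theta − b)))
P_1 = 1/(1+e^{-1.6080}) = 0.8331
P_2 = 1/(1+e^{-3.8520}) = 0.9792
L = (1−P_1) × P_2 = 0.1669 × 0.9792 = 0.16340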